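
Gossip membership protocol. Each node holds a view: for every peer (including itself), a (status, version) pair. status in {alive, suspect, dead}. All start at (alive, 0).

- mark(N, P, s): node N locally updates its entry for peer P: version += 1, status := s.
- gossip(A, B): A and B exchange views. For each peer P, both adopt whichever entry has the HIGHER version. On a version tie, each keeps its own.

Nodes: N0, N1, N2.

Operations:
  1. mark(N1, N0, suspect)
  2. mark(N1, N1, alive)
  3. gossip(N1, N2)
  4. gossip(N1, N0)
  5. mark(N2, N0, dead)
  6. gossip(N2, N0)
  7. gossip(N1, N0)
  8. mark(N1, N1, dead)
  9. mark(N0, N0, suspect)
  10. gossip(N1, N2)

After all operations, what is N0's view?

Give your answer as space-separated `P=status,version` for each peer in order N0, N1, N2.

Op 1: N1 marks N0=suspect -> (suspect,v1)
Op 2: N1 marks N1=alive -> (alive,v1)
Op 3: gossip N1<->N2 -> N1.N0=(suspect,v1) N1.N1=(alive,v1) N1.N2=(alive,v0) | N2.N0=(suspect,v1) N2.N1=(alive,v1) N2.N2=(alive,v0)
Op 4: gossip N1<->N0 -> N1.N0=(suspect,v1) N1.N1=(alive,v1) N1.N2=(alive,v0) | N0.N0=(suspect,v1) N0.N1=(alive,v1) N0.N2=(alive,v0)
Op 5: N2 marks N0=dead -> (dead,v2)
Op 6: gossip N2<->N0 -> N2.N0=(dead,v2) N2.N1=(alive,v1) N2.N2=(alive,v0) | N0.N0=(dead,v2) N0.N1=(alive,v1) N0.N2=(alive,v0)
Op 7: gossip N1<->N0 -> N1.N0=(dead,v2) N1.N1=(alive,v1) N1.N2=(alive,v0) | N0.N0=(dead,v2) N0.N1=(alive,v1) N0.N2=(alive,v0)
Op 8: N1 marks N1=dead -> (dead,v2)
Op 9: N0 marks N0=suspect -> (suspect,v3)
Op 10: gossip N1<->N2 -> N1.N0=(dead,v2) N1.N1=(dead,v2) N1.N2=(alive,v0) | N2.N0=(dead,v2) N2.N1=(dead,v2) N2.N2=(alive,v0)

Answer: N0=suspect,3 N1=alive,1 N2=alive,0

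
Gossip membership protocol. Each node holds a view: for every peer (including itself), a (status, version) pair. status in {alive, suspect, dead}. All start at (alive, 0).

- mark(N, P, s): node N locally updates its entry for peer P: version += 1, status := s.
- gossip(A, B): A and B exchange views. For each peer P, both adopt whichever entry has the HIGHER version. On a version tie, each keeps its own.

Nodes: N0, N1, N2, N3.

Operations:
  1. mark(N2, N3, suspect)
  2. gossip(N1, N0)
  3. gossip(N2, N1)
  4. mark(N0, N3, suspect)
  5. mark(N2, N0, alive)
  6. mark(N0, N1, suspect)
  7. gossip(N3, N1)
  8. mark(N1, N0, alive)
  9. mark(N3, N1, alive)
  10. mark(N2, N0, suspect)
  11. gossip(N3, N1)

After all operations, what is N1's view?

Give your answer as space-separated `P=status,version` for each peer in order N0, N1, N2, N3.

Op 1: N2 marks N3=suspect -> (suspect,v1)
Op 2: gossip N1<->N0 -> N1.N0=(alive,v0) N1.N1=(alive,v0) N1.N2=(alive,v0) N1.N3=(alive,v0) | N0.N0=(alive,v0) N0.N1=(alive,v0) N0.N2=(alive,v0) N0.N3=(alive,v0)
Op 3: gossip N2<->N1 -> N2.N0=(alive,v0) N2.N1=(alive,v0) N2.N2=(alive,v0) N2.N3=(suspect,v1) | N1.N0=(alive,v0) N1.N1=(alive,v0) N1.N2=(alive,v0) N1.N3=(suspect,v1)
Op 4: N0 marks N3=suspect -> (suspect,v1)
Op 5: N2 marks N0=alive -> (alive,v1)
Op 6: N0 marks N1=suspect -> (suspect,v1)
Op 7: gossip N3<->N1 -> N3.N0=(alive,v0) N3.N1=(alive,v0) N3.N2=(alive,v0) N3.N3=(suspect,v1) | N1.N0=(alive,v0) N1.N1=(alive,v0) N1.N2=(alive,v0) N1.N3=(suspect,v1)
Op 8: N1 marks N0=alive -> (alive,v1)
Op 9: N3 marks N1=alive -> (alive,v1)
Op 10: N2 marks N0=suspect -> (suspect,v2)
Op 11: gossip N3<->N1 -> N3.N0=(alive,v1) N3.N1=(alive,v1) N3.N2=(alive,v0) N3.N3=(suspect,v1) | N1.N0=(alive,v1) N1.N1=(alive,v1) N1.N2=(alive,v0) N1.N3=(suspect,v1)

Answer: N0=alive,1 N1=alive,1 N2=alive,0 N3=suspect,1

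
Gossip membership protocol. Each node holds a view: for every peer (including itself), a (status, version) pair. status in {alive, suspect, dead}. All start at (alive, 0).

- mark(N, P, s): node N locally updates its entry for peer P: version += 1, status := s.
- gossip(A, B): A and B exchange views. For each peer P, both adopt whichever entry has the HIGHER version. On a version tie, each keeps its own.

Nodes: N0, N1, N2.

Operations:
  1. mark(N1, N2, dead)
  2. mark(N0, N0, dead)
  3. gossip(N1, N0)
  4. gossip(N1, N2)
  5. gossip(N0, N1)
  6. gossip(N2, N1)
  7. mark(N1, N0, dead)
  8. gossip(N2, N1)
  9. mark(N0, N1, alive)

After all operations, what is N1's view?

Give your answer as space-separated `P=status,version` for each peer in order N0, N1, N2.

Op 1: N1 marks N2=dead -> (dead,v1)
Op 2: N0 marks N0=dead -> (dead,v1)
Op 3: gossip N1<->N0 -> N1.N0=(dead,v1) N1.N1=(alive,v0) N1.N2=(dead,v1) | N0.N0=(dead,v1) N0.N1=(alive,v0) N0.N2=(dead,v1)
Op 4: gossip N1<->N2 -> N1.N0=(dead,v1) N1.N1=(alive,v0) N1.N2=(dead,v1) | N2.N0=(dead,v1) N2.N1=(alive,v0) N2.N2=(dead,v1)
Op 5: gossip N0<->N1 -> N0.N0=(dead,v1) N0.N1=(alive,v0) N0.N2=(dead,v1) | N1.N0=(dead,v1) N1.N1=(alive,v0) N1.N2=(dead,v1)
Op 6: gossip N2<->N1 -> N2.N0=(dead,v1) N2.N1=(alive,v0) N2.N2=(dead,v1) | N1.N0=(dead,v1) N1.N1=(alive,v0) N1.N2=(dead,v1)
Op 7: N1 marks N0=dead -> (dead,v2)
Op 8: gossip N2<->N1 -> N2.N0=(dead,v2) N2.N1=(alive,v0) N2.N2=(dead,v1) | N1.N0=(dead,v2) N1.N1=(alive,v0) N1.N2=(dead,v1)
Op 9: N0 marks N1=alive -> (alive,v1)

Answer: N0=dead,2 N1=alive,0 N2=dead,1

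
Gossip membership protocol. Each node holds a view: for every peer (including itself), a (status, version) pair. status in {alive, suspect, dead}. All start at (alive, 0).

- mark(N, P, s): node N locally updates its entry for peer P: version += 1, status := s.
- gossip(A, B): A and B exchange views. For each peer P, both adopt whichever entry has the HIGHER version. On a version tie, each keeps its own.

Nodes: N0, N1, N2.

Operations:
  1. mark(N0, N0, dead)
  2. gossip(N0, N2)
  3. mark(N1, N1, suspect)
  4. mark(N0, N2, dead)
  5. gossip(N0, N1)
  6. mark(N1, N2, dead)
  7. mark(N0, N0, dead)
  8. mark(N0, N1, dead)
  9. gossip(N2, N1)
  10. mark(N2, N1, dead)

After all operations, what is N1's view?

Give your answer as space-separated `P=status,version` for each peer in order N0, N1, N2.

Answer: N0=dead,1 N1=suspect,1 N2=dead,2

Derivation:
Op 1: N0 marks N0=dead -> (dead,v1)
Op 2: gossip N0<->N2 -> N0.N0=(dead,v1) N0.N1=(alive,v0) N0.N2=(alive,v0) | N2.N0=(dead,v1) N2.N1=(alive,v0) N2.N2=(alive,v0)
Op 3: N1 marks N1=suspect -> (suspect,v1)
Op 4: N0 marks N2=dead -> (dead,v1)
Op 5: gossip N0<->N1 -> N0.N0=(dead,v1) N0.N1=(suspect,v1) N0.N2=(dead,v1) | N1.N0=(dead,v1) N1.N1=(suspect,v1) N1.N2=(dead,v1)
Op 6: N1 marks N2=dead -> (dead,v2)
Op 7: N0 marks N0=dead -> (dead,v2)
Op 8: N0 marks N1=dead -> (dead,v2)
Op 9: gossip N2<->N1 -> N2.N0=(dead,v1) N2.N1=(suspect,v1) N2.N2=(dead,v2) | N1.N0=(dead,v1) N1.N1=(suspect,v1) N1.N2=(dead,v2)
Op 10: N2 marks N1=dead -> (dead,v2)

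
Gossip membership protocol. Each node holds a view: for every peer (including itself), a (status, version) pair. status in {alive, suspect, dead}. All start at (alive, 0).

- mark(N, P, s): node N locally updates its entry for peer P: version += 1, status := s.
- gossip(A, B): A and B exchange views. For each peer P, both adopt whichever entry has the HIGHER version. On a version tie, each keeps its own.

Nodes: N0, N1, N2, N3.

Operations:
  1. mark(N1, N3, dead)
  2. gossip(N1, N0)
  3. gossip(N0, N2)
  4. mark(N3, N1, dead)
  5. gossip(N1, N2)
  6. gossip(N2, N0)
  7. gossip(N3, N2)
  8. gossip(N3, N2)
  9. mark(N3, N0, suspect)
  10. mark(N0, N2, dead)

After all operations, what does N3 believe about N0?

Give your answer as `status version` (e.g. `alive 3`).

Op 1: N1 marks N3=dead -> (dead,v1)
Op 2: gossip N1<->N0 -> N1.N0=(alive,v0) N1.N1=(alive,v0) N1.N2=(alive,v0) N1.N3=(dead,v1) | N0.N0=(alive,v0) N0.N1=(alive,v0) N0.N2=(alive,v0) N0.N3=(dead,v1)
Op 3: gossip N0<->N2 -> N0.N0=(alive,v0) N0.N1=(alive,v0) N0.N2=(alive,v0) N0.N3=(dead,v1) | N2.N0=(alive,v0) N2.N1=(alive,v0) N2.N2=(alive,v0) N2.N3=(dead,v1)
Op 4: N3 marks N1=dead -> (dead,v1)
Op 5: gossip N1<->N2 -> N1.N0=(alive,v0) N1.N1=(alive,v0) N1.N2=(alive,v0) N1.N3=(dead,v1) | N2.N0=(alive,v0) N2.N1=(alive,v0) N2.N2=(alive,v0) N2.N3=(dead,v1)
Op 6: gossip N2<->N0 -> N2.N0=(alive,v0) N2.N1=(alive,v0) N2.N2=(alive,v0) N2.N3=(dead,v1) | N0.N0=(alive,v0) N0.N1=(alive,v0) N0.N2=(alive,v0) N0.N3=(dead,v1)
Op 7: gossip N3<->N2 -> N3.N0=(alive,v0) N3.N1=(dead,v1) N3.N2=(alive,v0) N3.N3=(dead,v1) | N2.N0=(alive,v0) N2.N1=(dead,v1) N2.N2=(alive,v0) N2.N3=(dead,v1)
Op 8: gossip N3<->N2 -> N3.N0=(alive,v0) N3.N1=(dead,v1) N3.N2=(alive,v0) N3.N3=(dead,v1) | N2.N0=(alive,v0) N2.N1=(dead,v1) N2.N2=(alive,v0) N2.N3=(dead,v1)
Op 9: N3 marks N0=suspect -> (suspect,v1)
Op 10: N0 marks N2=dead -> (dead,v1)

Answer: suspect 1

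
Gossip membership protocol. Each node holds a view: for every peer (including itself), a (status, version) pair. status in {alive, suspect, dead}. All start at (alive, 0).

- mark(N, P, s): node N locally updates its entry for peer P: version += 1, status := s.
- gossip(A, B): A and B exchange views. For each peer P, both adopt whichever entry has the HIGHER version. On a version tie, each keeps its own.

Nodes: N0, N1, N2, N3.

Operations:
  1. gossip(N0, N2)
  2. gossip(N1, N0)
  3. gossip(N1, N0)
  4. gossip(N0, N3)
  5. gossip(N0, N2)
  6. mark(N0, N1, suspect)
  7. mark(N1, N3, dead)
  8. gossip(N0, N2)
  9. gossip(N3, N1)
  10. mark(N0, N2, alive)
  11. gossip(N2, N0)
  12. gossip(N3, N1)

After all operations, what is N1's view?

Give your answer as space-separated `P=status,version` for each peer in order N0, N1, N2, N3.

Op 1: gossip N0<->N2 -> N0.N0=(alive,v0) N0.N1=(alive,v0) N0.N2=(alive,v0) N0.N3=(alive,v0) | N2.N0=(alive,v0) N2.N1=(alive,v0) N2.N2=(alive,v0) N2.N3=(alive,v0)
Op 2: gossip N1<->N0 -> N1.N0=(alive,v0) N1.N1=(alive,v0) N1.N2=(alive,v0) N1.N3=(alive,v0) | N0.N0=(alive,v0) N0.N1=(alive,v0) N0.N2=(alive,v0) N0.N3=(alive,v0)
Op 3: gossip N1<->N0 -> N1.N0=(alive,v0) N1.N1=(alive,v0) N1.N2=(alive,v0) N1.N3=(alive,v0) | N0.N0=(alive,v0) N0.N1=(alive,v0) N0.N2=(alive,v0) N0.N3=(alive,v0)
Op 4: gossip N0<->N3 -> N0.N0=(alive,v0) N0.N1=(alive,v0) N0.N2=(alive,v0) N0.N3=(alive,v0) | N3.N0=(alive,v0) N3.N1=(alive,v0) N3.N2=(alive,v0) N3.N3=(alive,v0)
Op 5: gossip N0<->N2 -> N0.N0=(alive,v0) N0.N1=(alive,v0) N0.N2=(alive,v0) N0.N3=(alive,v0) | N2.N0=(alive,v0) N2.N1=(alive,v0) N2.N2=(alive,v0) N2.N3=(alive,v0)
Op 6: N0 marks N1=suspect -> (suspect,v1)
Op 7: N1 marks N3=dead -> (dead,v1)
Op 8: gossip N0<->N2 -> N0.N0=(alive,v0) N0.N1=(suspect,v1) N0.N2=(alive,v0) N0.N3=(alive,v0) | N2.N0=(alive,v0) N2.N1=(suspect,v1) N2.N2=(alive,v0) N2.N3=(alive,v0)
Op 9: gossip N3<->N1 -> N3.N0=(alive,v0) N3.N1=(alive,v0) N3.N2=(alive,v0) N3.N3=(dead,v1) | N1.N0=(alive,v0) N1.N1=(alive,v0) N1.N2=(alive,v0) N1.N3=(dead,v1)
Op 10: N0 marks N2=alive -> (alive,v1)
Op 11: gossip N2<->N0 -> N2.N0=(alive,v0) N2.N1=(suspect,v1) N2.N2=(alive,v1) N2.N3=(alive,v0) | N0.N0=(alive,v0) N0.N1=(suspect,v1) N0.N2=(alive,v1) N0.N3=(alive,v0)
Op 12: gossip N3<->N1 -> N3.N0=(alive,v0) N3.N1=(alive,v0) N3.N2=(alive,v0) N3.N3=(dead,v1) | N1.N0=(alive,v0) N1.N1=(alive,v0) N1.N2=(alive,v0) N1.N3=(dead,v1)

Answer: N0=alive,0 N1=alive,0 N2=alive,0 N3=dead,1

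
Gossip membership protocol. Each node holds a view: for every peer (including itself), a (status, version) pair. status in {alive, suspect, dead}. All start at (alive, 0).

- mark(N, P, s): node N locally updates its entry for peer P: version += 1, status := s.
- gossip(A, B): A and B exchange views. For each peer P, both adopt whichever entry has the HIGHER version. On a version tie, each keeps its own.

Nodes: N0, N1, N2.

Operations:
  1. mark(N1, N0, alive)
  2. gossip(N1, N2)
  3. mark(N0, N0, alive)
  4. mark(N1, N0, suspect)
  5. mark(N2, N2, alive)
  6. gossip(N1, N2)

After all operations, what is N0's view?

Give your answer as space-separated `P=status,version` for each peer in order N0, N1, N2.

Answer: N0=alive,1 N1=alive,0 N2=alive,0

Derivation:
Op 1: N1 marks N0=alive -> (alive,v1)
Op 2: gossip N1<->N2 -> N1.N0=(alive,v1) N1.N1=(alive,v0) N1.N2=(alive,v0) | N2.N0=(alive,v1) N2.N1=(alive,v0) N2.N2=(alive,v0)
Op 3: N0 marks N0=alive -> (alive,v1)
Op 4: N1 marks N0=suspect -> (suspect,v2)
Op 5: N2 marks N2=alive -> (alive,v1)
Op 6: gossip N1<->N2 -> N1.N0=(suspect,v2) N1.N1=(alive,v0) N1.N2=(alive,v1) | N2.N0=(suspect,v2) N2.N1=(alive,v0) N2.N2=(alive,v1)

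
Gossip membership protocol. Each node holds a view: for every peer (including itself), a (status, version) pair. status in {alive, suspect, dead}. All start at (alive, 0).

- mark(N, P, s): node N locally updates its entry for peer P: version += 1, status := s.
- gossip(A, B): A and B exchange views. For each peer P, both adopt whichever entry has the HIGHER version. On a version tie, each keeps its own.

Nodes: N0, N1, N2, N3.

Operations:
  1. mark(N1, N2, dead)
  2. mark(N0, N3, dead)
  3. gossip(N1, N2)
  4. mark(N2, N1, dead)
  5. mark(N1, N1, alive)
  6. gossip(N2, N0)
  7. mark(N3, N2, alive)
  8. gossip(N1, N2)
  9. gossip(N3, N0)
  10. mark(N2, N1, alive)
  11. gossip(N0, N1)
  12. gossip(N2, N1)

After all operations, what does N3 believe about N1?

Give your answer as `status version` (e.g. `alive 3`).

Answer: dead 1

Derivation:
Op 1: N1 marks N2=dead -> (dead,v1)
Op 2: N0 marks N3=dead -> (dead,v1)
Op 3: gossip N1<->N2 -> N1.N0=(alive,v0) N1.N1=(alive,v0) N1.N2=(dead,v1) N1.N3=(alive,v0) | N2.N0=(alive,v0) N2.N1=(alive,v0) N2.N2=(dead,v1) N2.N3=(alive,v0)
Op 4: N2 marks N1=dead -> (dead,v1)
Op 5: N1 marks N1=alive -> (alive,v1)
Op 6: gossip N2<->N0 -> N2.N0=(alive,v0) N2.N1=(dead,v1) N2.N2=(dead,v1) N2.N3=(dead,v1) | N0.N0=(alive,v0) N0.N1=(dead,v1) N0.N2=(dead,v1) N0.N3=(dead,v1)
Op 7: N3 marks N2=alive -> (alive,v1)
Op 8: gossip N1<->N2 -> N1.N0=(alive,v0) N1.N1=(alive,v1) N1.N2=(dead,v1) N1.N3=(dead,v1) | N2.N0=(alive,v0) N2.N1=(dead,v1) N2.N2=(dead,v1) N2.N3=(dead,v1)
Op 9: gossip N3<->N0 -> N3.N0=(alive,v0) N3.N1=(dead,v1) N3.N2=(alive,v1) N3.N3=(dead,v1) | N0.N0=(alive,v0) N0.N1=(dead,v1) N0.N2=(dead,v1) N0.N3=(dead,v1)
Op 10: N2 marks N1=alive -> (alive,v2)
Op 11: gossip N0<->N1 -> N0.N0=(alive,v0) N0.N1=(dead,v1) N0.N2=(dead,v1) N0.N3=(dead,v1) | N1.N0=(alive,v0) N1.N1=(alive,v1) N1.N2=(dead,v1) N1.N3=(dead,v1)
Op 12: gossip N2<->N1 -> N2.N0=(alive,v0) N2.N1=(alive,v2) N2.N2=(dead,v1) N2.N3=(dead,v1) | N1.N0=(alive,v0) N1.N1=(alive,v2) N1.N2=(dead,v1) N1.N3=(dead,v1)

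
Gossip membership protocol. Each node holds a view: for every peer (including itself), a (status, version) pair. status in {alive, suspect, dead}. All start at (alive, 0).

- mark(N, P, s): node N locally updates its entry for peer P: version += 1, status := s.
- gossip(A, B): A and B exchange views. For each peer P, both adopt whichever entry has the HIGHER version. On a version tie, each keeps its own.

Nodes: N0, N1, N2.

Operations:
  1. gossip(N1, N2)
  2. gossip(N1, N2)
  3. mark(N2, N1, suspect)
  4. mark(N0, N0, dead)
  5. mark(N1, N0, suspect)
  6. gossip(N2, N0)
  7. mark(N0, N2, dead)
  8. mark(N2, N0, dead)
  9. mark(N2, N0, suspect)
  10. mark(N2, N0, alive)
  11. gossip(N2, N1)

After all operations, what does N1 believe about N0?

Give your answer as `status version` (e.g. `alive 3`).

Op 1: gossip N1<->N2 -> N1.N0=(alive,v0) N1.N1=(alive,v0) N1.N2=(alive,v0) | N2.N0=(alive,v0) N2.N1=(alive,v0) N2.N2=(alive,v0)
Op 2: gossip N1<->N2 -> N1.N0=(alive,v0) N1.N1=(alive,v0) N1.N2=(alive,v0) | N2.N0=(alive,v0) N2.N1=(alive,v0) N2.N2=(alive,v0)
Op 3: N2 marks N1=suspect -> (suspect,v1)
Op 4: N0 marks N0=dead -> (dead,v1)
Op 5: N1 marks N0=suspect -> (suspect,v1)
Op 6: gossip N2<->N0 -> N2.N0=(dead,v1) N2.N1=(suspect,v1) N2.N2=(alive,v0) | N0.N0=(dead,v1) N0.N1=(suspect,v1) N0.N2=(alive,v0)
Op 7: N0 marks N2=dead -> (dead,v1)
Op 8: N2 marks N0=dead -> (dead,v2)
Op 9: N2 marks N0=suspect -> (suspect,v3)
Op 10: N2 marks N0=alive -> (alive,v4)
Op 11: gossip N2<->N1 -> N2.N0=(alive,v4) N2.N1=(suspect,v1) N2.N2=(alive,v0) | N1.N0=(alive,v4) N1.N1=(suspect,v1) N1.N2=(alive,v0)

Answer: alive 4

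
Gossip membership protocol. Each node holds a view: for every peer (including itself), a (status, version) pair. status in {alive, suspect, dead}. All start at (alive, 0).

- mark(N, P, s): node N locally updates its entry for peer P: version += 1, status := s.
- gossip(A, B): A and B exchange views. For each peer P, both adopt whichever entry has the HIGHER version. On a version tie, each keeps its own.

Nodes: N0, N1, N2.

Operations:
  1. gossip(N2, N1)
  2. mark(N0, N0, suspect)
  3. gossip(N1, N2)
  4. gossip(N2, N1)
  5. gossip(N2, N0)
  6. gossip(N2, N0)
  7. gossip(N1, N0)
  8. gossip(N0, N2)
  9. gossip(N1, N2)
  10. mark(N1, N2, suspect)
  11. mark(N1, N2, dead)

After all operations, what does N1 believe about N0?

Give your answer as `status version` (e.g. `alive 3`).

Op 1: gossip N2<->N1 -> N2.N0=(alive,v0) N2.N1=(alive,v0) N2.N2=(alive,v0) | N1.N0=(alive,v0) N1.N1=(alive,v0) N1.N2=(alive,v0)
Op 2: N0 marks N0=suspect -> (suspect,v1)
Op 3: gossip N1<->N2 -> N1.N0=(alive,v0) N1.N1=(alive,v0) N1.N2=(alive,v0) | N2.N0=(alive,v0) N2.N1=(alive,v0) N2.N2=(alive,v0)
Op 4: gossip N2<->N1 -> N2.N0=(alive,v0) N2.N1=(alive,v0) N2.N2=(alive,v0) | N1.N0=(alive,v0) N1.N1=(alive,v0) N1.N2=(alive,v0)
Op 5: gossip N2<->N0 -> N2.N0=(suspect,v1) N2.N1=(alive,v0) N2.N2=(alive,v0) | N0.N0=(suspect,v1) N0.N1=(alive,v0) N0.N2=(alive,v0)
Op 6: gossip N2<->N0 -> N2.N0=(suspect,v1) N2.N1=(alive,v0) N2.N2=(alive,v0) | N0.N0=(suspect,v1) N0.N1=(alive,v0) N0.N2=(alive,v0)
Op 7: gossip N1<->N0 -> N1.N0=(suspect,v1) N1.N1=(alive,v0) N1.N2=(alive,v0) | N0.N0=(suspect,v1) N0.N1=(alive,v0) N0.N2=(alive,v0)
Op 8: gossip N0<->N2 -> N0.N0=(suspect,v1) N0.N1=(alive,v0) N0.N2=(alive,v0) | N2.N0=(suspect,v1) N2.N1=(alive,v0) N2.N2=(alive,v0)
Op 9: gossip N1<->N2 -> N1.N0=(suspect,v1) N1.N1=(alive,v0) N1.N2=(alive,v0) | N2.N0=(suspect,v1) N2.N1=(alive,v0) N2.N2=(alive,v0)
Op 10: N1 marks N2=suspect -> (suspect,v1)
Op 11: N1 marks N2=dead -> (dead,v2)

Answer: suspect 1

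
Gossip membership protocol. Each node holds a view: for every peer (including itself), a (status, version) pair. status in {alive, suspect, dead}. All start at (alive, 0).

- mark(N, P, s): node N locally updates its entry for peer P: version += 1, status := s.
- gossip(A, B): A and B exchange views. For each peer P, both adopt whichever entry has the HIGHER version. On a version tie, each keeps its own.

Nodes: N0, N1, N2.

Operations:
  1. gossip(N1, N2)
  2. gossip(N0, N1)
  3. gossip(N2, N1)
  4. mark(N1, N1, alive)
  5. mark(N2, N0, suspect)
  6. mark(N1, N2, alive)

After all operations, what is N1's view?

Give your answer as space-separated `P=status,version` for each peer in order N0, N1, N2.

Op 1: gossip N1<->N2 -> N1.N0=(alive,v0) N1.N1=(alive,v0) N1.N2=(alive,v0) | N2.N0=(alive,v0) N2.N1=(alive,v0) N2.N2=(alive,v0)
Op 2: gossip N0<->N1 -> N0.N0=(alive,v0) N0.N1=(alive,v0) N0.N2=(alive,v0) | N1.N0=(alive,v0) N1.N1=(alive,v0) N1.N2=(alive,v0)
Op 3: gossip N2<->N1 -> N2.N0=(alive,v0) N2.N1=(alive,v0) N2.N2=(alive,v0) | N1.N0=(alive,v0) N1.N1=(alive,v0) N1.N2=(alive,v0)
Op 4: N1 marks N1=alive -> (alive,v1)
Op 5: N2 marks N0=suspect -> (suspect,v1)
Op 6: N1 marks N2=alive -> (alive,v1)

Answer: N0=alive,0 N1=alive,1 N2=alive,1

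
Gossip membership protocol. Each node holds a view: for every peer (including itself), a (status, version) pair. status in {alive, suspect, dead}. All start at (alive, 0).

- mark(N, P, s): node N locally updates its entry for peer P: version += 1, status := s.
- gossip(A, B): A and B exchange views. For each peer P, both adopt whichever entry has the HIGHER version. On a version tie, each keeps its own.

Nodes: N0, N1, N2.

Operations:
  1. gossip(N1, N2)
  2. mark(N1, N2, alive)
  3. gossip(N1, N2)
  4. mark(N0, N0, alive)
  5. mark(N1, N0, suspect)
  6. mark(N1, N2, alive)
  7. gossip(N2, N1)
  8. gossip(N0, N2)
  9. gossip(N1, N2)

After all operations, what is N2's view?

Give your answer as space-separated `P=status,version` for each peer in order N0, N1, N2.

Op 1: gossip N1<->N2 -> N1.N0=(alive,v0) N1.N1=(alive,v0) N1.N2=(alive,v0) | N2.N0=(alive,v0) N2.N1=(alive,v0) N2.N2=(alive,v0)
Op 2: N1 marks N2=alive -> (alive,v1)
Op 3: gossip N1<->N2 -> N1.N0=(alive,v0) N1.N1=(alive,v0) N1.N2=(alive,v1) | N2.N0=(alive,v0) N2.N1=(alive,v0) N2.N2=(alive,v1)
Op 4: N0 marks N0=alive -> (alive,v1)
Op 5: N1 marks N0=suspect -> (suspect,v1)
Op 6: N1 marks N2=alive -> (alive,v2)
Op 7: gossip N2<->N1 -> N2.N0=(suspect,v1) N2.N1=(alive,v0) N2.N2=(alive,v2) | N1.N0=(suspect,v1) N1.N1=(alive,v0) N1.N2=(alive,v2)
Op 8: gossip N0<->N2 -> N0.N0=(alive,v1) N0.N1=(alive,v0) N0.N2=(alive,v2) | N2.N0=(suspect,v1) N2.N1=(alive,v0) N2.N2=(alive,v2)
Op 9: gossip N1<->N2 -> N1.N0=(suspect,v1) N1.N1=(alive,v0) N1.N2=(alive,v2) | N2.N0=(suspect,v1) N2.N1=(alive,v0) N2.N2=(alive,v2)

Answer: N0=suspect,1 N1=alive,0 N2=alive,2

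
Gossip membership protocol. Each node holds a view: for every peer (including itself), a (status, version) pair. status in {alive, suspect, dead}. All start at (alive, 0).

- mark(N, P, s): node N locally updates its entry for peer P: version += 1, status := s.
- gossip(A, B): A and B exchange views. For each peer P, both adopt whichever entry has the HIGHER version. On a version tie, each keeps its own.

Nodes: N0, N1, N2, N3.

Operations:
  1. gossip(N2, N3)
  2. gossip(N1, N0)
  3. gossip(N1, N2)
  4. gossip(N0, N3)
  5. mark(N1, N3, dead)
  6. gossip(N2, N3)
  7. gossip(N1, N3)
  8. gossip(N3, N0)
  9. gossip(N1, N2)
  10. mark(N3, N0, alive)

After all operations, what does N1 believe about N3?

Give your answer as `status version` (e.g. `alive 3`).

Answer: dead 1

Derivation:
Op 1: gossip N2<->N3 -> N2.N0=(alive,v0) N2.N1=(alive,v0) N2.N2=(alive,v0) N2.N3=(alive,v0) | N3.N0=(alive,v0) N3.N1=(alive,v0) N3.N2=(alive,v0) N3.N3=(alive,v0)
Op 2: gossip N1<->N0 -> N1.N0=(alive,v0) N1.N1=(alive,v0) N1.N2=(alive,v0) N1.N3=(alive,v0) | N0.N0=(alive,v0) N0.N1=(alive,v0) N0.N2=(alive,v0) N0.N3=(alive,v0)
Op 3: gossip N1<->N2 -> N1.N0=(alive,v0) N1.N1=(alive,v0) N1.N2=(alive,v0) N1.N3=(alive,v0) | N2.N0=(alive,v0) N2.N1=(alive,v0) N2.N2=(alive,v0) N2.N3=(alive,v0)
Op 4: gossip N0<->N3 -> N0.N0=(alive,v0) N0.N1=(alive,v0) N0.N2=(alive,v0) N0.N3=(alive,v0) | N3.N0=(alive,v0) N3.N1=(alive,v0) N3.N2=(alive,v0) N3.N3=(alive,v0)
Op 5: N1 marks N3=dead -> (dead,v1)
Op 6: gossip N2<->N3 -> N2.N0=(alive,v0) N2.N1=(alive,v0) N2.N2=(alive,v0) N2.N3=(alive,v0) | N3.N0=(alive,v0) N3.N1=(alive,v0) N3.N2=(alive,v0) N3.N3=(alive,v0)
Op 7: gossip N1<->N3 -> N1.N0=(alive,v0) N1.N1=(alive,v0) N1.N2=(alive,v0) N1.N3=(dead,v1) | N3.N0=(alive,v0) N3.N1=(alive,v0) N3.N2=(alive,v0) N3.N3=(dead,v1)
Op 8: gossip N3<->N0 -> N3.N0=(alive,v0) N3.N1=(alive,v0) N3.N2=(alive,v0) N3.N3=(dead,v1) | N0.N0=(alive,v0) N0.N1=(alive,v0) N0.N2=(alive,v0) N0.N3=(dead,v1)
Op 9: gossip N1<->N2 -> N1.N0=(alive,v0) N1.N1=(alive,v0) N1.N2=(alive,v0) N1.N3=(dead,v1) | N2.N0=(alive,v0) N2.N1=(alive,v0) N2.N2=(alive,v0) N2.N3=(dead,v1)
Op 10: N3 marks N0=alive -> (alive,v1)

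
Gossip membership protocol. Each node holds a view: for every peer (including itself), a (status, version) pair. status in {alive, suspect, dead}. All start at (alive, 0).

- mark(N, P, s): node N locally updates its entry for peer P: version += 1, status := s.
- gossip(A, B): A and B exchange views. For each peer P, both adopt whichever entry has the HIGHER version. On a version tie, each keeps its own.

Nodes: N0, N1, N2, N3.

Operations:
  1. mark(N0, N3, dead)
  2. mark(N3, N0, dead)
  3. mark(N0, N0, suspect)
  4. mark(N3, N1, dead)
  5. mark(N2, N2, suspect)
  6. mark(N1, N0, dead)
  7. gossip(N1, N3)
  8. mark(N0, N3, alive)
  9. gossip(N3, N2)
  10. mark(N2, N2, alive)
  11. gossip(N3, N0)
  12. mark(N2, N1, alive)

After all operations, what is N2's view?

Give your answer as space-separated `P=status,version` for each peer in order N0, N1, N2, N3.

Answer: N0=dead,1 N1=alive,2 N2=alive,2 N3=alive,0

Derivation:
Op 1: N0 marks N3=dead -> (dead,v1)
Op 2: N3 marks N0=dead -> (dead,v1)
Op 3: N0 marks N0=suspect -> (suspect,v1)
Op 4: N3 marks N1=dead -> (dead,v1)
Op 5: N2 marks N2=suspect -> (suspect,v1)
Op 6: N1 marks N0=dead -> (dead,v1)
Op 7: gossip N1<->N3 -> N1.N0=(dead,v1) N1.N1=(dead,v1) N1.N2=(alive,v0) N1.N3=(alive,v0) | N3.N0=(dead,v1) N3.N1=(dead,v1) N3.N2=(alive,v0) N3.N3=(alive,v0)
Op 8: N0 marks N3=alive -> (alive,v2)
Op 9: gossip N3<->N2 -> N3.N0=(dead,v1) N3.N1=(dead,v1) N3.N2=(suspect,v1) N3.N3=(alive,v0) | N2.N0=(dead,v1) N2.N1=(dead,v1) N2.N2=(suspect,v1) N2.N3=(alive,v0)
Op 10: N2 marks N2=alive -> (alive,v2)
Op 11: gossip N3<->N0 -> N3.N0=(dead,v1) N3.N1=(dead,v1) N3.N2=(suspect,v1) N3.N3=(alive,v2) | N0.N0=(suspect,v1) N0.N1=(dead,v1) N0.N2=(suspect,v1) N0.N3=(alive,v2)
Op 12: N2 marks N1=alive -> (alive,v2)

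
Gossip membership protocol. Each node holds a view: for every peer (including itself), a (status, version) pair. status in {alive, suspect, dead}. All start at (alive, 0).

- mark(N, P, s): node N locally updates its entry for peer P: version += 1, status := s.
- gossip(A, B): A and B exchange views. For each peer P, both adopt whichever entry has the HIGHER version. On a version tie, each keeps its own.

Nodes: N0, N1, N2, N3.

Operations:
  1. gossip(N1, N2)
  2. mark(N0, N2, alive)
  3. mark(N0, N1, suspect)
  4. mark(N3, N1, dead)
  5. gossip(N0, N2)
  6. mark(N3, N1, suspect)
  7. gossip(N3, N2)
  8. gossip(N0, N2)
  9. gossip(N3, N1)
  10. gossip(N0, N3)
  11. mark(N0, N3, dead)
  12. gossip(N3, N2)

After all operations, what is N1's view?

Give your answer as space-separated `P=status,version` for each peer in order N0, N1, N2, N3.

Answer: N0=alive,0 N1=suspect,2 N2=alive,1 N3=alive,0

Derivation:
Op 1: gossip N1<->N2 -> N1.N0=(alive,v0) N1.N1=(alive,v0) N1.N2=(alive,v0) N1.N3=(alive,v0) | N2.N0=(alive,v0) N2.N1=(alive,v0) N2.N2=(alive,v0) N2.N3=(alive,v0)
Op 2: N0 marks N2=alive -> (alive,v1)
Op 3: N0 marks N1=suspect -> (suspect,v1)
Op 4: N3 marks N1=dead -> (dead,v1)
Op 5: gossip N0<->N2 -> N0.N0=(alive,v0) N0.N1=(suspect,v1) N0.N2=(alive,v1) N0.N3=(alive,v0) | N2.N0=(alive,v0) N2.N1=(suspect,v1) N2.N2=(alive,v1) N2.N3=(alive,v0)
Op 6: N3 marks N1=suspect -> (suspect,v2)
Op 7: gossip N3<->N2 -> N3.N0=(alive,v0) N3.N1=(suspect,v2) N3.N2=(alive,v1) N3.N3=(alive,v0) | N2.N0=(alive,v0) N2.N1=(suspect,v2) N2.N2=(alive,v1) N2.N3=(alive,v0)
Op 8: gossip N0<->N2 -> N0.N0=(alive,v0) N0.N1=(suspect,v2) N0.N2=(alive,v1) N0.N3=(alive,v0) | N2.N0=(alive,v0) N2.N1=(suspect,v2) N2.N2=(alive,v1) N2.N3=(alive,v0)
Op 9: gossip N3<->N1 -> N3.N0=(alive,v0) N3.N1=(suspect,v2) N3.N2=(alive,v1) N3.N3=(alive,v0) | N1.N0=(alive,v0) N1.N1=(suspect,v2) N1.N2=(alive,v1) N1.N3=(alive,v0)
Op 10: gossip N0<->N3 -> N0.N0=(alive,v0) N0.N1=(suspect,v2) N0.N2=(alive,v1) N0.N3=(alive,v0) | N3.N0=(alive,v0) N3.N1=(suspect,v2) N3.N2=(alive,v1) N3.N3=(alive,v0)
Op 11: N0 marks N3=dead -> (dead,v1)
Op 12: gossip N3<->N2 -> N3.N0=(alive,v0) N3.N1=(suspect,v2) N3.N2=(alive,v1) N3.N3=(alive,v0) | N2.N0=(alive,v0) N2.N1=(suspect,v2) N2.N2=(alive,v1) N2.N3=(alive,v0)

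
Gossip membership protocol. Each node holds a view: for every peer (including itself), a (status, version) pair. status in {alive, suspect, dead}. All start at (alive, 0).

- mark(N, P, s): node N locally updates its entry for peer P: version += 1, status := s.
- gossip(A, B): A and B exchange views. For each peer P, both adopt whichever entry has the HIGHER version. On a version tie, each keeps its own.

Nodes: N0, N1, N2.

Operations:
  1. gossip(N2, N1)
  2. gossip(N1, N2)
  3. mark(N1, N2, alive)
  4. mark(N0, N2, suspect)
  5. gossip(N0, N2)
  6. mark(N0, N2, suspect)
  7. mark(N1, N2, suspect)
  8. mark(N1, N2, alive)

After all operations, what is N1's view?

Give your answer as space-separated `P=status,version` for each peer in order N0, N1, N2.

Op 1: gossip N2<->N1 -> N2.N0=(alive,v0) N2.N1=(alive,v0) N2.N2=(alive,v0) | N1.N0=(alive,v0) N1.N1=(alive,v0) N1.N2=(alive,v0)
Op 2: gossip N1<->N2 -> N1.N0=(alive,v0) N1.N1=(alive,v0) N1.N2=(alive,v0) | N2.N0=(alive,v0) N2.N1=(alive,v0) N2.N2=(alive,v0)
Op 3: N1 marks N2=alive -> (alive,v1)
Op 4: N0 marks N2=suspect -> (suspect,v1)
Op 5: gossip N0<->N2 -> N0.N0=(alive,v0) N0.N1=(alive,v0) N0.N2=(suspect,v1) | N2.N0=(alive,v0) N2.N1=(alive,v0) N2.N2=(suspect,v1)
Op 6: N0 marks N2=suspect -> (suspect,v2)
Op 7: N1 marks N2=suspect -> (suspect,v2)
Op 8: N1 marks N2=alive -> (alive,v3)

Answer: N0=alive,0 N1=alive,0 N2=alive,3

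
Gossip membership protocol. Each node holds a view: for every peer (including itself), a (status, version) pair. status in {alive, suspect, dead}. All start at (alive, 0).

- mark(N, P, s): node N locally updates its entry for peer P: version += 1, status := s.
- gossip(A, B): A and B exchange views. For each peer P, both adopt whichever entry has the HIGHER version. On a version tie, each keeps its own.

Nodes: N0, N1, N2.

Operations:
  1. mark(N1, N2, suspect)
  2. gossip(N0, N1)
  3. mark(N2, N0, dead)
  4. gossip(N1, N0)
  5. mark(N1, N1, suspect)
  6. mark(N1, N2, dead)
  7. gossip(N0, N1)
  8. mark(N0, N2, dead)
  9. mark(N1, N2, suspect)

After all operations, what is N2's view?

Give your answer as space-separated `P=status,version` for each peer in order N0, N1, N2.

Op 1: N1 marks N2=suspect -> (suspect,v1)
Op 2: gossip N0<->N1 -> N0.N0=(alive,v0) N0.N1=(alive,v0) N0.N2=(suspect,v1) | N1.N0=(alive,v0) N1.N1=(alive,v0) N1.N2=(suspect,v1)
Op 3: N2 marks N0=dead -> (dead,v1)
Op 4: gossip N1<->N0 -> N1.N0=(alive,v0) N1.N1=(alive,v0) N1.N2=(suspect,v1) | N0.N0=(alive,v0) N0.N1=(alive,v0) N0.N2=(suspect,v1)
Op 5: N1 marks N1=suspect -> (suspect,v1)
Op 6: N1 marks N2=dead -> (dead,v2)
Op 7: gossip N0<->N1 -> N0.N0=(alive,v0) N0.N1=(suspect,v1) N0.N2=(dead,v2) | N1.N0=(alive,v0) N1.N1=(suspect,v1) N1.N2=(dead,v2)
Op 8: N0 marks N2=dead -> (dead,v3)
Op 9: N1 marks N2=suspect -> (suspect,v3)

Answer: N0=dead,1 N1=alive,0 N2=alive,0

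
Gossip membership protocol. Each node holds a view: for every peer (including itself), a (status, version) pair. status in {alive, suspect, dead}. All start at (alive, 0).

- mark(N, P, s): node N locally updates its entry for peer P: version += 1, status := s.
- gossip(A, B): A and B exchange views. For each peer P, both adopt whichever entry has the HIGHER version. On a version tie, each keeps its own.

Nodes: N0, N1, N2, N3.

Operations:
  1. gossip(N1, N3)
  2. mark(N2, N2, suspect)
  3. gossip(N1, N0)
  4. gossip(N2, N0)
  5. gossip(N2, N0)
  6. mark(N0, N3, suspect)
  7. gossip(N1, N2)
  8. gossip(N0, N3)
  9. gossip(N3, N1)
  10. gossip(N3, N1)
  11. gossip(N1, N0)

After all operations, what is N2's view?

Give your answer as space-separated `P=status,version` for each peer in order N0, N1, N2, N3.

Op 1: gossip N1<->N3 -> N1.N0=(alive,v0) N1.N1=(alive,v0) N1.N2=(alive,v0) N1.N3=(alive,v0) | N3.N0=(alive,v0) N3.N1=(alive,v0) N3.N2=(alive,v0) N3.N3=(alive,v0)
Op 2: N2 marks N2=suspect -> (suspect,v1)
Op 3: gossip N1<->N0 -> N1.N0=(alive,v0) N1.N1=(alive,v0) N1.N2=(alive,v0) N1.N3=(alive,v0) | N0.N0=(alive,v0) N0.N1=(alive,v0) N0.N2=(alive,v0) N0.N3=(alive,v0)
Op 4: gossip N2<->N0 -> N2.N0=(alive,v0) N2.N1=(alive,v0) N2.N2=(suspect,v1) N2.N3=(alive,v0) | N0.N0=(alive,v0) N0.N1=(alive,v0) N0.N2=(suspect,v1) N0.N3=(alive,v0)
Op 5: gossip N2<->N0 -> N2.N0=(alive,v0) N2.N1=(alive,v0) N2.N2=(suspect,v1) N2.N3=(alive,v0) | N0.N0=(alive,v0) N0.N1=(alive,v0) N0.N2=(suspect,v1) N0.N3=(alive,v0)
Op 6: N0 marks N3=suspect -> (suspect,v1)
Op 7: gossip N1<->N2 -> N1.N0=(alive,v0) N1.N1=(alive,v0) N1.N2=(suspect,v1) N1.N3=(alive,v0) | N2.N0=(alive,v0) N2.N1=(alive,v0) N2.N2=(suspect,v1) N2.N3=(alive,v0)
Op 8: gossip N0<->N3 -> N0.N0=(alive,v0) N0.N1=(alive,v0) N0.N2=(suspect,v1) N0.N3=(suspect,v1) | N3.N0=(alive,v0) N3.N1=(alive,v0) N3.N2=(suspect,v1) N3.N3=(suspect,v1)
Op 9: gossip N3<->N1 -> N3.N0=(alive,v0) N3.N1=(alive,v0) N3.N2=(suspect,v1) N3.N3=(suspect,v1) | N1.N0=(alive,v0) N1.N1=(alive,v0) N1.N2=(suspect,v1) N1.N3=(suspect,v1)
Op 10: gossip N3<->N1 -> N3.N0=(alive,v0) N3.N1=(alive,v0) N3.N2=(suspect,v1) N3.N3=(suspect,v1) | N1.N0=(alive,v0) N1.N1=(alive,v0) N1.N2=(suspect,v1) N1.N3=(suspect,v1)
Op 11: gossip N1<->N0 -> N1.N0=(alive,v0) N1.N1=(alive,v0) N1.N2=(suspect,v1) N1.N3=(suspect,v1) | N0.N0=(alive,v0) N0.N1=(alive,v0) N0.N2=(suspect,v1) N0.N3=(suspect,v1)

Answer: N0=alive,0 N1=alive,0 N2=suspect,1 N3=alive,0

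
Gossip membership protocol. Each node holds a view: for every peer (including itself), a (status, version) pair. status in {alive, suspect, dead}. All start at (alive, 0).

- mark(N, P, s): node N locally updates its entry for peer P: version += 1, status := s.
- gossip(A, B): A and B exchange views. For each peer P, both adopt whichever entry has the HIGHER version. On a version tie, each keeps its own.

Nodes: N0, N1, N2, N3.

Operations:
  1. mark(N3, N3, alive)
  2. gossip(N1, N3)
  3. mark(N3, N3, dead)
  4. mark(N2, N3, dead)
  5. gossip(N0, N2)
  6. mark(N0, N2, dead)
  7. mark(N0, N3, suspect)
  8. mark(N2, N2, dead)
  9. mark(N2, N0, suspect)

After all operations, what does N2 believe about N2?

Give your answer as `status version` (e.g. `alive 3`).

Op 1: N3 marks N3=alive -> (alive,v1)
Op 2: gossip N1<->N3 -> N1.N0=(alive,v0) N1.N1=(alive,v0) N1.N2=(alive,v0) N1.N3=(alive,v1) | N3.N0=(alive,v0) N3.N1=(alive,v0) N3.N2=(alive,v0) N3.N3=(alive,v1)
Op 3: N3 marks N3=dead -> (dead,v2)
Op 4: N2 marks N3=dead -> (dead,v1)
Op 5: gossip N0<->N2 -> N0.N0=(alive,v0) N0.N1=(alive,v0) N0.N2=(alive,v0) N0.N3=(dead,v1) | N2.N0=(alive,v0) N2.N1=(alive,v0) N2.N2=(alive,v0) N2.N3=(dead,v1)
Op 6: N0 marks N2=dead -> (dead,v1)
Op 7: N0 marks N3=suspect -> (suspect,v2)
Op 8: N2 marks N2=dead -> (dead,v1)
Op 9: N2 marks N0=suspect -> (suspect,v1)

Answer: dead 1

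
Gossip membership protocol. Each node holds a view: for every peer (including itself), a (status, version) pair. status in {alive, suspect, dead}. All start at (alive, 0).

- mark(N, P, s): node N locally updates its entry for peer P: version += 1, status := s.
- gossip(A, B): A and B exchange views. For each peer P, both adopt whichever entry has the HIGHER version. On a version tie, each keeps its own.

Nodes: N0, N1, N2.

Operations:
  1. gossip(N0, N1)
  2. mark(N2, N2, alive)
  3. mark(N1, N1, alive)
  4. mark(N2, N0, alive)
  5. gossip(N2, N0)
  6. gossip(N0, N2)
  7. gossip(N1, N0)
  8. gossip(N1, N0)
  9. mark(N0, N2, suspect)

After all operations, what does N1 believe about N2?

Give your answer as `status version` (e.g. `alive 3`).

Answer: alive 1

Derivation:
Op 1: gossip N0<->N1 -> N0.N0=(alive,v0) N0.N1=(alive,v0) N0.N2=(alive,v0) | N1.N0=(alive,v0) N1.N1=(alive,v0) N1.N2=(alive,v0)
Op 2: N2 marks N2=alive -> (alive,v1)
Op 3: N1 marks N1=alive -> (alive,v1)
Op 4: N2 marks N0=alive -> (alive,v1)
Op 5: gossip N2<->N0 -> N2.N0=(alive,v1) N2.N1=(alive,v0) N2.N2=(alive,v1) | N0.N0=(alive,v1) N0.N1=(alive,v0) N0.N2=(alive,v1)
Op 6: gossip N0<->N2 -> N0.N0=(alive,v1) N0.N1=(alive,v0) N0.N2=(alive,v1) | N2.N0=(alive,v1) N2.N1=(alive,v0) N2.N2=(alive,v1)
Op 7: gossip N1<->N0 -> N1.N0=(alive,v1) N1.N1=(alive,v1) N1.N2=(alive,v1) | N0.N0=(alive,v1) N0.N1=(alive,v1) N0.N2=(alive,v1)
Op 8: gossip N1<->N0 -> N1.N0=(alive,v1) N1.N1=(alive,v1) N1.N2=(alive,v1) | N0.N0=(alive,v1) N0.N1=(alive,v1) N0.N2=(alive,v1)
Op 9: N0 marks N2=suspect -> (suspect,v2)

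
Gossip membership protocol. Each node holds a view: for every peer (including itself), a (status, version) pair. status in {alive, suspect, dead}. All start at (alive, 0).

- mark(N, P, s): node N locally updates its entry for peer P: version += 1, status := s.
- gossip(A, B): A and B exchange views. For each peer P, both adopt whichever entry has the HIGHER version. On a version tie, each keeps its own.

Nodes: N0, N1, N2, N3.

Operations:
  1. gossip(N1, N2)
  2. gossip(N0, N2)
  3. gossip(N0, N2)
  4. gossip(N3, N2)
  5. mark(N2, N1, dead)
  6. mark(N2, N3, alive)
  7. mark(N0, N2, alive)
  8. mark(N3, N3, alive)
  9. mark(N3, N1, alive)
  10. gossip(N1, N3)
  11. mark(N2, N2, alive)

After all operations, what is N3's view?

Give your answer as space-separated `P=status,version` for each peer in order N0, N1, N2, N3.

Op 1: gossip N1<->N2 -> N1.N0=(alive,v0) N1.N1=(alive,v0) N1.N2=(alive,v0) N1.N3=(alive,v0) | N2.N0=(alive,v0) N2.N1=(alive,v0) N2.N2=(alive,v0) N2.N3=(alive,v0)
Op 2: gossip N0<->N2 -> N0.N0=(alive,v0) N0.N1=(alive,v0) N0.N2=(alive,v0) N0.N3=(alive,v0) | N2.N0=(alive,v0) N2.N1=(alive,v0) N2.N2=(alive,v0) N2.N3=(alive,v0)
Op 3: gossip N0<->N2 -> N0.N0=(alive,v0) N0.N1=(alive,v0) N0.N2=(alive,v0) N0.N3=(alive,v0) | N2.N0=(alive,v0) N2.N1=(alive,v0) N2.N2=(alive,v0) N2.N3=(alive,v0)
Op 4: gossip N3<->N2 -> N3.N0=(alive,v0) N3.N1=(alive,v0) N3.N2=(alive,v0) N3.N3=(alive,v0) | N2.N0=(alive,v0) N2.N1=(alive,v0) N2.N2=(alive,v0) N2.N3=(alive,v0)
Op 5: N2 marks N1=dead -> (dead,v1)
Op 6: N2 marks N3=alive -> (alive,v1)
Op 7: N0 marks N2=alive -> (alive,v1)
Op 8: N3 marks N3=alive -> (alive,v1)
Op 9: N3 marks N1=alive -> (alive,v1)
Op 10: gossip N1<->N3 -> N1.N0=(alive,v0) N1.N1=(alive,v1) N1.N2=(alive,v0) N1.N3=(alive,v1) | N3.N0=(alive,v0) N3.N1=(alive,v1) N3.N2=(alive,v0) N3.N3=(alive,v1)
Op 11: N2 marks N2=alive -> (alive,v1)

Answer: N0=alive,0 N1=alive,1 N2=alive,0 N3=alive,1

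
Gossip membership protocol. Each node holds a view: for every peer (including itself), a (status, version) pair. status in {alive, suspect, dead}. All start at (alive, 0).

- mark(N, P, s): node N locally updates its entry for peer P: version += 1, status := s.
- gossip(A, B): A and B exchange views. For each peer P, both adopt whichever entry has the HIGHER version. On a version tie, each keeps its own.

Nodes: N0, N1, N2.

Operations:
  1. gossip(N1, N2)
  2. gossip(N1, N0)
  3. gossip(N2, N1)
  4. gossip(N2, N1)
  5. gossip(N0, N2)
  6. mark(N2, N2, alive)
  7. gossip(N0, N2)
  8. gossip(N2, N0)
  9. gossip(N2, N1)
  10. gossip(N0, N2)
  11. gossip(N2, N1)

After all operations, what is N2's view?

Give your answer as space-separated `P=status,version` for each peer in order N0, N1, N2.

Op 1: gossip N1<->N2 -> N1.N0=(alive,v0) N1.N1=(alive,v0) N1.N2=(alive,v0) | N2.N0=(alive,v0) N2.N1=(alive,v0) N2.N2=(alive,v0)
Op 2: gossip N1<->N0 -> N1.N0=(alive,v0) N1.N1=(alive,v0) N1.N2=(alive,v0) | N0.N0=(alive,v0) N0.N1=(alive,v0) N0.N2=(alive,v0)
Op 3: gossip N2<->N1 -> N2.N0=(alive,v0) N2.N1=(alive,v0) N2.N2=(alive,v0) | N1.N0=(alive,v0) N1.N1=(alive,v0) N1.N2=(alive,v0)
Op 4: gossip N2<->N1 -> N2.N0=(alive,v0) N2.N1=(alive,v0) N2.N2=(alive,v0) | N1.N0=(alive,v0) N1.N1=(alive,v0) N1.N2=(alive,v0)
Op 5: gossip N0<->N2 -> N0.N0=(alive,v0) N0.N1=(alive,v0) N0.N2=(alive,v0) | N2.N0=(alive,v0) N2.N1=(alive,v0) N2.N2=(alive,v0)
Op 6: N2 marks N2=alive -> (alive,v1)
Op 7: gossip N0<->N2 -> N0.N0=(alive,v0) N0.N1=(alive,v0) N0.N2=(alive,v1) | N2.N0=(alive,v0) N2.N1=(alive,v0) N2.N2=(alive,v1)
Op 8: gossip N2<->N0 -> N2.N0=(alive,v0) N2.N1=(alive,v0) N2.N2=(alive,v1) | N0.N0=(alive,v0) N0.N1=(alive,v0) N0.N2=(alive,v1)
Op 9: gossip N2<->N1 -> N2.N0=(alive,v0) N2.N1=(alive,v0) N2.N2=(alive,v1) | N1.N0=(alive,v0) N1.N1=(alive,v0) N1.N2=(alive,v1)
Op 10: gossip N0<->N2 -> N0.N0=(alive,v0) N0.N1=(alive,v0) N0.N2=(alive,v1) | N2.N0=(alive,v0) N2.N1=(alive,v0) N2.N2=(alive,v1)
Op 11: gossip N2<->N1 -> N2.N0=(alive,v0) N2.N1=(alive,v0) N2.N2=(alive,v1) | N1.N0=(alive,v0) N1.N1=(alive,v0) N1.N2=(alive,v1)

Answer: N0=alive,0 N1=alive,0 N2=alive,1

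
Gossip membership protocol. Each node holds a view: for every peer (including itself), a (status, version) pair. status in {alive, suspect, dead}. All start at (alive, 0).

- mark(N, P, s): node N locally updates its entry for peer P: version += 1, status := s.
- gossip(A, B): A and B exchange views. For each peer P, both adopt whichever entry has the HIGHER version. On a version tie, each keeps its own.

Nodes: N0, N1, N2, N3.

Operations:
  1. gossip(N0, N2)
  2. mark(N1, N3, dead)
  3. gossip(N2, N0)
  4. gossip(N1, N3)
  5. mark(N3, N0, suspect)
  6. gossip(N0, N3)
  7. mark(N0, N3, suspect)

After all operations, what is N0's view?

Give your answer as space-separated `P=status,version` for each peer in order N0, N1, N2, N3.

Answer: N0=suspect,1 N1=alive,0 N2=alive,0 N3=suspect,2

Derivation:
Op 1: gossip N0<->N2 -> N0.N0=(alive,v0) N0.N1=(alive,v0) N0.N2=(alive,v0) N0.N3=(alive,v0) | N2.N0=(alive,v0) N2.N1=(alive,v0) N2.N2=(alive,v0) N2.N3=(alive,v0)
Op 2: N1 marks N3=dead -> (dead,v1)
Op 3: gossip N2<->N0 -> N2.N0=(alive,v0) N2.N1=(alive,v0) N2.N2=(alive,v0) N2.N3=(alive,v0) | N0.N0=(alive,v0) N0.N1=(alive,v0) N0.N2=(alive,v0) N0.N3=(alive,v0)
Op 4: gossip N1<->N3 -> N1.N0=(alive,v0) N1.N1=(alive,v0) N1.N2=(alive,v0) N1.N3=(dead,v1) | N3.N0=(alive,v0) N3.N1=(alive,v0) N3.N2=(alive,v0) N3.N3=(dead,v1)
Op 5: N3 marks N0=suspect -> (suspect,v1)
Op 6: gossip N0<->N3 -> N0.N0=(suspect,v1) N0.N1=(alive,v0) N0.N2=(alive,v0) N0.N3=(dead,v1) | N3.N0=(suspect,v1) N3.N1=(alive,v0) N3.N2=(alive,v0) N3.N3=(dead,v1)
Op 7: N0 marks N3=suspect -> (suspect,v2)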